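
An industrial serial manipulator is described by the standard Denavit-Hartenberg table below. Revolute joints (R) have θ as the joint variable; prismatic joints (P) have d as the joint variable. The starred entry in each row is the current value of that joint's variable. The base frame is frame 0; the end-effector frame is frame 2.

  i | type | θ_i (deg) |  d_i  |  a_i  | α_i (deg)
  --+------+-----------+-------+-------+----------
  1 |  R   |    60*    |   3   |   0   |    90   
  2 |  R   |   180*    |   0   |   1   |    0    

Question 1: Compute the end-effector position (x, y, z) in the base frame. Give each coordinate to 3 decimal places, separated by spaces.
-0.500 -0.866 3.000

after link 1: o_1 = (0.0000, 0.0000, 3.0000)
after link 2: o_2 = (-0.5000, -0.8660, 3.0000)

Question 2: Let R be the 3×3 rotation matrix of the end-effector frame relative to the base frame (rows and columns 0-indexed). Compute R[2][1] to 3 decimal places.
-1.000

End-effector y-axis (col 1 of R) = (-0.0000,-0.0000,-1.0000)
R[2][1] = -1.0000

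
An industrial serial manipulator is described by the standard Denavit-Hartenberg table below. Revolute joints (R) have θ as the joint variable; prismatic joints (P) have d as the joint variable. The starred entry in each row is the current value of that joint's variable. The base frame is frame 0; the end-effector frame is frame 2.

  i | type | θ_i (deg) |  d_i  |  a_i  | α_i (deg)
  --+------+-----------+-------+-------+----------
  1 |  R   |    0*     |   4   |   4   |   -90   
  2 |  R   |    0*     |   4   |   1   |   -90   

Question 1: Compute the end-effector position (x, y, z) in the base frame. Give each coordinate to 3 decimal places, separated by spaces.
after link 1: o_1 = (4.0000, 0.0000, 4.0000)
after link 2: o_2 = (5.0000, 4.0000, 4.0000)

5.000 4.000 4.000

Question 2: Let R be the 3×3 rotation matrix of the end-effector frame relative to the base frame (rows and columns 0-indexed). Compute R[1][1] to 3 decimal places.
End-effector y-axis (col 1 of R) = (0.0000,-1.0000,-0.0000)
R[1][1] = -1.0000

-1.000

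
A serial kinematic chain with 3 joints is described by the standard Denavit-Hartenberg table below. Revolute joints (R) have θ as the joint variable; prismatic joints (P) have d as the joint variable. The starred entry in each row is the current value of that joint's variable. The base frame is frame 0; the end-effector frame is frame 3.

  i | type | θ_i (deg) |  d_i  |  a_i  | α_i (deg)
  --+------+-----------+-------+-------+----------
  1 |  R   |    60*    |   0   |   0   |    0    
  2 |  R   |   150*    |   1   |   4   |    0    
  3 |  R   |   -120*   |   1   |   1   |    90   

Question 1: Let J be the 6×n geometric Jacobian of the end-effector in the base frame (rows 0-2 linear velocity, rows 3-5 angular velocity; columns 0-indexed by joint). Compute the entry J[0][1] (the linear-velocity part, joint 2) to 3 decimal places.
axis z_1 = (0.0000,0.0000,1.0000); lever o_n−o_1 = (-3.4641,-1.0000,2.0000)
cross product → J_v[:, 1] = (1.0000,-3.4641,0.0000)
J_ω[:, 1] = z_1
entry J[0][1] = 1.0000

1.000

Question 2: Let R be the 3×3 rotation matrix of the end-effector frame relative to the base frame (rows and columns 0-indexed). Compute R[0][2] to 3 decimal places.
End-effector z-axis (col 2 of R) = (1.0000,0.0000,0.0000)
R[0][2] = 1.0000

1.000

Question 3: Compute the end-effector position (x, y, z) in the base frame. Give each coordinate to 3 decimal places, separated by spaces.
after link 1: o_1 = (0.0000, 0.0000, 0.0000)
after link 2: o_2 = (-3.4641, -2.0000, 1.0000)
after link 3: o_3 = (-3.4641, -1.0000, 2.0000)

-3.464 -1.000 2.000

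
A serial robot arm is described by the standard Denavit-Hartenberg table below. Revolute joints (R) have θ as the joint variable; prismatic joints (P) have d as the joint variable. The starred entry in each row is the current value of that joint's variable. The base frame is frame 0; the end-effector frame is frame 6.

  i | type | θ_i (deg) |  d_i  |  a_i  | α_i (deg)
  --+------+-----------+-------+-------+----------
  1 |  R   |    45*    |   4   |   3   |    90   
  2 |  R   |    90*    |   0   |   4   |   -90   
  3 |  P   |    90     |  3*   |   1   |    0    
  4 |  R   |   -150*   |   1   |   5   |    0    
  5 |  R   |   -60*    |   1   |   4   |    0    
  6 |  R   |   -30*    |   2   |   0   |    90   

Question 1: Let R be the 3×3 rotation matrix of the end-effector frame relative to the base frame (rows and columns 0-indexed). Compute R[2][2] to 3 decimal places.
-0.500

End-effector z-axis (col 2 of R) = (-0.6124,0.6124,-0.5000)
R[2][2] = -0.5000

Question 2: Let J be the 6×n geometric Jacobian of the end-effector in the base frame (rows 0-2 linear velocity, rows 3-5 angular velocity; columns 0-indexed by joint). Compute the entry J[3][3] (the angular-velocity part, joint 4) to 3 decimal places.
axis z_3 = (-0.7071,-0.7071,0.0000); lever o_n−o_3 = (2.6829,-8.3398,0.5000)
cross product → J_v[:, 3] = (-0.3536,0.3536,7.7942)
J_ω[:, 3] = z_3
entry J[3][3] = -0.7071

-0.707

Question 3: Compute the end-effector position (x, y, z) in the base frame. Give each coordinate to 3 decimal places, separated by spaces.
1.976 -7.633 8.500

after link 1: o_1 = (2.1213, 2.1213, 4.0000)
after link 2: o_2 = (2.1213, 2.1213, 8.0000)
after link 3: o_3 = (-0.7071, 0.7071, 8.0000)
after link 4: o_4 = (1.6476, -3.0619, 10.5000)
after link 5: o_5 = (3.3900, -6.2185, 8.5000)
after link 6: o_6 = (1.9758, -7.6327, 8.5000)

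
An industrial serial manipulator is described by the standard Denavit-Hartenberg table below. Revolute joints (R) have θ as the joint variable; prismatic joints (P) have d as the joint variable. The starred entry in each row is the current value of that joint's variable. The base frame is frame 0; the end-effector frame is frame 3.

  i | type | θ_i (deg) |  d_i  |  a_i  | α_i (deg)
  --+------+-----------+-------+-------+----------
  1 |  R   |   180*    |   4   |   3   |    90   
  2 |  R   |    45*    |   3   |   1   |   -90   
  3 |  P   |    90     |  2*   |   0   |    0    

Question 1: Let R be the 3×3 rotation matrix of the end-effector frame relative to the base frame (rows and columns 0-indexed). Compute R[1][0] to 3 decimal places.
-1.000

End-effector x-axis (col 0 of R) = (-0.0000,-1.0000,0.0000)
R[1][0] = -1.0000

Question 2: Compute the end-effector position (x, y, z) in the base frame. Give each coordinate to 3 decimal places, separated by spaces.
after link 1: o_1 = (-3.0000, 0.0000, 4.0000)
after link 2: o_2 = (-3.7071, 3.0000, 4.7071)
after link 3: o_3 = (-2.2929, 3.0000, 6.1213)

-2.293 3.000 6.121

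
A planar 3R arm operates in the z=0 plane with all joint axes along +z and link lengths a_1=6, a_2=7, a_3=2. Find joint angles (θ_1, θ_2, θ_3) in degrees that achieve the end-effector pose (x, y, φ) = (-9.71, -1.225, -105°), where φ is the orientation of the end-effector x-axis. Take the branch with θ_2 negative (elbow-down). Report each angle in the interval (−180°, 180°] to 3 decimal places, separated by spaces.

-134.998 -90.001 119.999

wrist centre = target − a_3·(cos φ, sin φ) = (-9.1924, 0.7069)
cos θ_2 = (84.9992−6²−7²)/(2·6·7) = -0.0000; θ_2 = -90.0006° (elbow-down)
β = atan2(0.7069,-9.1924) = 175.6029°; ψ = atan2(-7.0000,5.9999) = -49.3990°
θ_1 = β − ψ = 225.0019°
θ_3 = φ − θ_1 − θ_2 = 119.9987° (wrapped to (-180°,180°])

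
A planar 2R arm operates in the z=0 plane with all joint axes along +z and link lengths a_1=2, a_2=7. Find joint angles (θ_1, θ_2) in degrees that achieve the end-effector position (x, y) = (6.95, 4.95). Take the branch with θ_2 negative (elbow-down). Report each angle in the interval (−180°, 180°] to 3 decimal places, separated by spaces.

cos θ_2 = (72.8050−2²−7²)/(2·2·7) = 0.7073; θ_2 = -44.9826° (elbow-down)
β = atan2(4.9500,6.9500) = 35.4596°; ψ = atan2(-4.9482,6.9513) = -35.4451°
θ_1 = β − ψ = 70.9048°

70.905 -44.983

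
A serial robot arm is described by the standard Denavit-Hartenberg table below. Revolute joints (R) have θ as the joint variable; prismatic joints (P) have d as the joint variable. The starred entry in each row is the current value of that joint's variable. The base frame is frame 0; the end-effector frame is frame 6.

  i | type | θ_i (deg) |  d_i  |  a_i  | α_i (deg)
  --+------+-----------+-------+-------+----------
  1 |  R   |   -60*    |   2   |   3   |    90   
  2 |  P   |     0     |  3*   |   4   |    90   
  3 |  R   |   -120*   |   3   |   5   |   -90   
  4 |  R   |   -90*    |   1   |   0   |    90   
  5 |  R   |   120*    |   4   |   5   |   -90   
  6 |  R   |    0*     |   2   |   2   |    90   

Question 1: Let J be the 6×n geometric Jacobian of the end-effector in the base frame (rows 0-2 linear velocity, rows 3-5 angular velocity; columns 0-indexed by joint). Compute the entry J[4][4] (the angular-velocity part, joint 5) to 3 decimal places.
-0.866

axis z_4 = (-0.5000,-0.8660,0.0000); lever o_n−o_4 = (2.3840,-5.9952,5.2321)
cross product → J_v[:, 4] = (-4.5311,2.6160,5.0622)
J_ω[:, 4] = z_4
entry J[4][4] = -0.8660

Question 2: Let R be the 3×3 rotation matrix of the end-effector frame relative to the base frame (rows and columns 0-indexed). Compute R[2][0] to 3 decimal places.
End-effector x-axis (col 0 of R) = (0.7500,-0.4330,0.5000)
R[2][0] = 0.5000

0.500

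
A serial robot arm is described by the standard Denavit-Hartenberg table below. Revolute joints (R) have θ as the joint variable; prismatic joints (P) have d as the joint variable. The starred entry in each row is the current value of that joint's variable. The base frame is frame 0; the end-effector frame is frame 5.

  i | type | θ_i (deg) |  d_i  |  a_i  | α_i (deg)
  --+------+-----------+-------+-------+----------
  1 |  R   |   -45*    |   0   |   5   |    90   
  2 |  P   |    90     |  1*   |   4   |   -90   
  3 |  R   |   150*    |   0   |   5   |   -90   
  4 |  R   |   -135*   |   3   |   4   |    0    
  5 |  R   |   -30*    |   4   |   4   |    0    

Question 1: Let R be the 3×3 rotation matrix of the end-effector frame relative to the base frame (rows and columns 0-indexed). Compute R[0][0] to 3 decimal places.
End-effector x-axis (col 0 of R) = (-0.5245,-0.1585,0.8365)
R[0][0] = -0.5245

-0.525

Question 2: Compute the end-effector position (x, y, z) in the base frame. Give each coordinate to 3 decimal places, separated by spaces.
-4.788 -6.395 1.965

after link 1: o_1 = (3.5355, -3.5355, 0.0000)
after link 2: o_2 = (2.8284, -4.2426, 4.0000)
after link 3: o_3 = (4.5962, -2.4749, -0.3301)
after link 4: o_4 = (-0.2409, -3.3120, 0.6194)
after link 5: o_5 = (-4.7885, -6.3955, 1.9654)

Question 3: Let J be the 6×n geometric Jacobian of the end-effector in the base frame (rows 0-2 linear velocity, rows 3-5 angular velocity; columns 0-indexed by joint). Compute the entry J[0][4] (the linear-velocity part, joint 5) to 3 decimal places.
axis z_4 = (-0.6124,-0.6124,-0.5000); lever o_n−o_4 = (-4.5476,-3.0835,1.3461)
cross product → J_v[:, 4] = (-2.3660,3.0981,-0.8966)
J_ω[:, 4] = z_4
entry J[0][4] = -2.3660

-2.366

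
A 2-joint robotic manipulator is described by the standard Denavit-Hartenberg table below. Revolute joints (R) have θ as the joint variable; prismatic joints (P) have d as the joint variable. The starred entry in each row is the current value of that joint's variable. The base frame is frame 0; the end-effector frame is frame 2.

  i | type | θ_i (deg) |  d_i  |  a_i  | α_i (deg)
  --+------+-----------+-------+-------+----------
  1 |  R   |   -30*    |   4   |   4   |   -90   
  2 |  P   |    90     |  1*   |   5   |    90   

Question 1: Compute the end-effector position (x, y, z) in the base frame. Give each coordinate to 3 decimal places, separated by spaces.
after link 1: o_1 = (3.4641, -2.0000, 4.0000)
after link 2: o_2 = (3.9641, -1.1340, -1.0000)

3.964 -1.134 -1.000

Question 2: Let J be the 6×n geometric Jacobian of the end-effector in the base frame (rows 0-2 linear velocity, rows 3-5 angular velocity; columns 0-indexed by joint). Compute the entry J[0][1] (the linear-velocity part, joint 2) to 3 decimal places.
0.500

prismatic axis z_1 = (0.5000,0.8660,0.0000)
J_v[:, 1] = z_1; J_ω[:, 1] = (0,0,0)
entry J[0][1] = 0.5000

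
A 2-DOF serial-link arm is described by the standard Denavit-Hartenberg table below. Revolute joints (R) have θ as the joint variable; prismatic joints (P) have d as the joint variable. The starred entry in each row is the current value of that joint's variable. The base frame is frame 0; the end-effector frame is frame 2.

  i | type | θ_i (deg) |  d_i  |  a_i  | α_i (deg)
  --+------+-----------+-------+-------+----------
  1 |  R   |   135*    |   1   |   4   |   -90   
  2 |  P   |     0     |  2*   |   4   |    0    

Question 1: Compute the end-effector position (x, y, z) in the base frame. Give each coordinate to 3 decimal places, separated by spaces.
-7.071 4.243 1.000

after link 1: o_1 = (-2.8284, 2.8284, 1.0000)
after link 2: o_2 = (-7.0711, 4.2426, 1.0000)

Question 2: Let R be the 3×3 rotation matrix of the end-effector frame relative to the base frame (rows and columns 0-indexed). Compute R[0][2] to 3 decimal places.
-0.707

End-effector z-axis (col 2 of R) = (-0.7071,-0.7071,0.0000)
R[0][2] = -0.7071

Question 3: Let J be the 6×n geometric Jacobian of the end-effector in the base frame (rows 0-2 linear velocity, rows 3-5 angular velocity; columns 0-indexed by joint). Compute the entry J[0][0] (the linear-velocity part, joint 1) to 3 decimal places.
axis z_0 = ẑ; lever o_n−o_0 = (-7.0711,4.2426,1.0000)
cross product → J_v[:, 0] = (-4.2426,-7.0711,0.0000)
J_ω[:, 0] = z_0
entry J[0][0] = -4.2426

-4.243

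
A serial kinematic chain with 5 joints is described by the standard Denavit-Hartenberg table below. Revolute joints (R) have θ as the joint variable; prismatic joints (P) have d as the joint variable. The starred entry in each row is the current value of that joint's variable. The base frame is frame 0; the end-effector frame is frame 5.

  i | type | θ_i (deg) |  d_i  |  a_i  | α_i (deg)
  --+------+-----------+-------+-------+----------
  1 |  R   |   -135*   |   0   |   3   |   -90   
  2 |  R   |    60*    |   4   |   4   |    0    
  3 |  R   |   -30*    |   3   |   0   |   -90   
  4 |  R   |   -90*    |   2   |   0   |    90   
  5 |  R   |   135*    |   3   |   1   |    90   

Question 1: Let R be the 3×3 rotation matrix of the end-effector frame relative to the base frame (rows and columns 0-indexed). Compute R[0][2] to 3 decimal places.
End-effector z-axis (col 2 of R) = (0.7500,-0.2500,-0.6124)
R[0][2] = 0.7500

0.750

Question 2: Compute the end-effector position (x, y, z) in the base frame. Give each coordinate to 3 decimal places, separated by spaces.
3.708 -5.191 -4.309

after link 1: o_1 = (-2.1213, -2.1213, 0.0000)
after link 2: o_2 = (-0.7071, -6.3640, -3.4641)
after link 3: o_3 = (1.4142, -8.4853, -3.4641)
after link 4: o_4 = (2.1213, -7.7782, -5.1962)
after link 5: o_5 = (3.7084, -5.1911, -4.3085)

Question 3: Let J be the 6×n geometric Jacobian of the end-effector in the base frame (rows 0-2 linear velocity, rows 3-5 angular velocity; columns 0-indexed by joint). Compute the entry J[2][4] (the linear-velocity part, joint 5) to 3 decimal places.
0.612

axis z_4 = (0.6124,0.6124,0.5000); lever o_n−o_4 = (1.5871,2.5871,0.8876)
cross product → J_v[:, 4] = (-0.7500,0.2500,0.6124)
J_ω[:, 4] = z_4
entry J[2][4] = 0.6124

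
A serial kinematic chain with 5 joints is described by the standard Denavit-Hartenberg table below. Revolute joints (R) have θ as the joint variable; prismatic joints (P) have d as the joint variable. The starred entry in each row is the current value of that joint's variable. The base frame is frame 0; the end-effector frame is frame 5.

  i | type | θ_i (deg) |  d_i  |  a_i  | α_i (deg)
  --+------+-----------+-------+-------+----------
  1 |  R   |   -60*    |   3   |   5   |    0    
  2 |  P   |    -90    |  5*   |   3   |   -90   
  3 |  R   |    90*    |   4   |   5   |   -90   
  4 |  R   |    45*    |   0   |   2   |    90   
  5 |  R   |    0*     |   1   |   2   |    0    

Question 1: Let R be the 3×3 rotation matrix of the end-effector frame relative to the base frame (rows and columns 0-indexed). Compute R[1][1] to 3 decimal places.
End-effector y-axis (col 1 of R) = (0.8660,0.5000,-0.0000)
R[1][1] = 0.5000

0.500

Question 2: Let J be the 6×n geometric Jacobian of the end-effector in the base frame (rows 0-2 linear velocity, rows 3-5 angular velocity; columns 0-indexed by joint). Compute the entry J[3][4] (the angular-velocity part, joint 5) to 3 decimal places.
axis z_4 = (0.3536,-0.6124,-0.7071); lever o_n−o_4 = (-0.3536,0.6124,-2.1213)
cross product → J_v[:, 4] = (1.7321,1.0000,-0.0000)
J_ω[:, 4] = z_4
entry J[3][4] = 0.3536

0.354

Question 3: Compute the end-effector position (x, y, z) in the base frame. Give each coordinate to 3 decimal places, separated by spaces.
after link 1: o_1 = (2.5000, -4.3301, 3.0000)
after link 2: o_2 = (-0.0981, -5.8301, 8.0000)
after link 3: o_3 = (1.9019, -9.2942, 3.0000)
after link 4: o_4 = (1.1948, -8.0695, 1.5858)
after link 5: o_5 = (0.8413, -7.4571, -0.5355)

0.841 -7.457 -0.536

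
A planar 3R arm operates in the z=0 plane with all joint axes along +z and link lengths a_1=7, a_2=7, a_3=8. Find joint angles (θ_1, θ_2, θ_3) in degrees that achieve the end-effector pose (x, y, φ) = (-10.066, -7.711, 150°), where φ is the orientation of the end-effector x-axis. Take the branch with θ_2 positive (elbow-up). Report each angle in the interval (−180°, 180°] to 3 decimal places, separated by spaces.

wrist centre = target − a_3·(cos φ, sin φ) = (-3.1378, -11.7110)
cos θ_2 = (146.9933−7²−7²)/(2·7·7) = 0.4999; θ_2 = 60.0045° (elbow-up)
β = atan2(-11.7110,-3.1378) = -104.9993°; ψ = atan2(6.0625,10.4995) = 30.0023°
θ_1 = β − ψ = -135.0016°
θ_3 = φ − θ_1 − θ_2 = -135.0030° (wrapped to (-180°,180°])

-135.002 60.005 -135.003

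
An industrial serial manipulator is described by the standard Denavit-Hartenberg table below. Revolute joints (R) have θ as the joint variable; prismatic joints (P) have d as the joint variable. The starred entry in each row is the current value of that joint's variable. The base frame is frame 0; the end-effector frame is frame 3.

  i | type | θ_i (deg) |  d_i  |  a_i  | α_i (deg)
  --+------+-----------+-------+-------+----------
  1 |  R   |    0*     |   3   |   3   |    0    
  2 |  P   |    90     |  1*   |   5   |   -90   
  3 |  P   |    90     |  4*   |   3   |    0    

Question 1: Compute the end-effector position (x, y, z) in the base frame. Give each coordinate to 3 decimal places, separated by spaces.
-1.000 5.000 1.000

after link 1: o_1 = (3.0000, 0.0000, 3.0000)
after link 2: o_2 = (3.0000, 5.0000, 4.0000)
after link 3: o_3 = (-1.0000, 5.0000, 1.0000)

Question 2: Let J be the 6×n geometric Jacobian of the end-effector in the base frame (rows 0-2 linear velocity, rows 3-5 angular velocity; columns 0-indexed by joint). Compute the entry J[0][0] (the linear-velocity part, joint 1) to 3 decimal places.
axis z_0 = ẑ; lever o_n−o_0 = (-1.0000,5.0000,1.0000)
cross product → J_v[:, 0] = (-5.0000,-1.0000,0.0000)
J_ω[:, 0] = z_0
entry J[0][0] = -5.0000

-5.000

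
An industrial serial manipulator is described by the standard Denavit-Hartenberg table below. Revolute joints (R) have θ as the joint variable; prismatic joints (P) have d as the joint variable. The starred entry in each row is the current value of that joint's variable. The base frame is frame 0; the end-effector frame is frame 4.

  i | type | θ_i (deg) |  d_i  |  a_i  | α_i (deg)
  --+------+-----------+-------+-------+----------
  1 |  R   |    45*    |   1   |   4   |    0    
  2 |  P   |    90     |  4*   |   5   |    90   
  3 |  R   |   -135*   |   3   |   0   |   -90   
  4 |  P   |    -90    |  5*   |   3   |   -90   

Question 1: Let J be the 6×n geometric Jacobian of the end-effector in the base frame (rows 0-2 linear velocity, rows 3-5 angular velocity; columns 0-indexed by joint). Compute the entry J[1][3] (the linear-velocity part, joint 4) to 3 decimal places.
0.500

prismatic axis z_3 = (-0.5000,0.5000,-0.7071)
J_v[:, 3] = z_3; J_ω[:, 3] = (0,0,0)
entry J[1][3] = 0.5000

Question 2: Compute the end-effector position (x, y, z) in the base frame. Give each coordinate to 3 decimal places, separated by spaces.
after link 1: o_1 = (2.8284, 2.8284, 1.0000)
after link 2: o_2 = (-0.7071, 6.3640, 5.0000)
after link 3: o_3 = (1.4142, 8.4853, 5.0000)
after link 4: o_4 = (1.0355, 13.1066, 1.4645)

1.036 13.107 1.464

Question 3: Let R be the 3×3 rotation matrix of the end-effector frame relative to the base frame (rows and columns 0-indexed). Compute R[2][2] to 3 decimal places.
-0.707

End-effector z-axis (col 2 of R) = (0.5000,-0.5000,-0.7071)
R[2][2] = -0.7071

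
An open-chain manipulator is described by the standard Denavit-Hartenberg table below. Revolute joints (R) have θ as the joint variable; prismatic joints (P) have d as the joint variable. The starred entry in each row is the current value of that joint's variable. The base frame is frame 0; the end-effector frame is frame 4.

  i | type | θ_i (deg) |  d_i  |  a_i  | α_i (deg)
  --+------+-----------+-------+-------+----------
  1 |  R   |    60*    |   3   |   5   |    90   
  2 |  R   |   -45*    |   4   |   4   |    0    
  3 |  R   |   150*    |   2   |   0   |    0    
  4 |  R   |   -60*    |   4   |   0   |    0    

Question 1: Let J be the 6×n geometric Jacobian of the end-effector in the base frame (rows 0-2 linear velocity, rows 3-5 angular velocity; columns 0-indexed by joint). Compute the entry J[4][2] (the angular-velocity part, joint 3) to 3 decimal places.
axis z_2 = (0.8660,-0.5000,0.0000); lever o_n−o_2 = (5.1962,-3.0000,0.0000)
cross product → J_v[:, 2] = (0.0000,0.0000,0.0000)
J_ω[:, 2] = z_2
entry J[4][2] = -0.5000

-0.500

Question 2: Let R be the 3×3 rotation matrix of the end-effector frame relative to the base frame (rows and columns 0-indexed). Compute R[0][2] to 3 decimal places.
End-effector z-axis (col 2 of R) = (0.8660,-0.5000,0.0000)
R[0][2] = 0.8660

0.866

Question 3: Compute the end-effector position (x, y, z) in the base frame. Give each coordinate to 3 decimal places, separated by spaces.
12.574 1.780 0.172

after link 1: o_1 = (2.5000, 4.3301, 3.0000)
after link 2: o_2 = (7.3783, 4.7796, 0.1716)
after link 3: o_3 = (9.1104, 3.7796, 0.1716)
after link 4: o_4 = (12.5745, 1.7796, 0.1716)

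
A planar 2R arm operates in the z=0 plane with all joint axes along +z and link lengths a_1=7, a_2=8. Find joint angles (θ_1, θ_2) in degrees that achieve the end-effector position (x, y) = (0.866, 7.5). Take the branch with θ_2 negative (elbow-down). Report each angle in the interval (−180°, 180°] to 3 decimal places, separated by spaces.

cos θ_2 = (57.0000−7²−8²)/(2·7·8) = -0.5000; θ_2 = -120.0000° (elbow-down)
β = atan2(7.5000,0.8660) = 83.4134°; ψ = atan2(-6.9282,3.0000) = -66.5868°
θ_1 = β − ψ = 150.0002°

150.000 -120.000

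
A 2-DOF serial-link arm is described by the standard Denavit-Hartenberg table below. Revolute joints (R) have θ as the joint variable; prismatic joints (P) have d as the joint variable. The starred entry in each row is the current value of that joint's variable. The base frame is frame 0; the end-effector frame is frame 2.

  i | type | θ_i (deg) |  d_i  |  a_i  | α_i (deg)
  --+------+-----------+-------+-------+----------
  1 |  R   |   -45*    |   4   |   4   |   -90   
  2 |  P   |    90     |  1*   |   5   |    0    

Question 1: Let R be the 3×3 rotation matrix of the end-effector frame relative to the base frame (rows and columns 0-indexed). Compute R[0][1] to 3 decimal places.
End-effector y-axis (col 1 of R) = (-0.7071,0.7071,-0.0000)
R[0][1] = -0.7071

-0.707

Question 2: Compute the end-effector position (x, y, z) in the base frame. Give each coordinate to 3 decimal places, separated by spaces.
3.536 -2.121 -1.000

after link 1: o_1 = (2.8284, -2.8284, 4.0000)
after link 2: o_2 = (3.5355, -2.1213, -1.0000)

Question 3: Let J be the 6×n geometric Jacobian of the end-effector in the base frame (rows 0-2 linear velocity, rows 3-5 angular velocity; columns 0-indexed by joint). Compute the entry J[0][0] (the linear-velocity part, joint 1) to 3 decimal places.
axis z_0 = ẑ; lever o_n−o_0 = (3.5355,-2.1213,-1.0000)
cross product → J_v[:, 0] = (2.1213,3.5355,-0.0000)
J_ω[:, 0] = z_0
entry J[0][0] = 2.1213

2.121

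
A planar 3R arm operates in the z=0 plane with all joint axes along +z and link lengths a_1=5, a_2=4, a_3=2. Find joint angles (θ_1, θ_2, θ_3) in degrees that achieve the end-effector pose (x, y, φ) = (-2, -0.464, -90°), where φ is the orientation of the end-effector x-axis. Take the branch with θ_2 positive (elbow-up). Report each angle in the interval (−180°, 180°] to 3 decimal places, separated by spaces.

89.998 149.999 30.003

wrist centre = target − a_3·(cos φ, sin φ) = (-2.0000, 1.5360)
cos θ_2 = (6.3593−5²−4²)/(2·5·4) = -0.8660; θ_2 = 149.9991° (elbow-up)
β = atan2(1.5360,-2.0000) = 142.4757°; ψ = atan2(2.0001,1.5359) = 52.4778°
θ_1 = β − ψ = 89.9980°
θ_3 = φ − θ_1 − θ_2 = 30.0029° (wrapped to (-180°,180°])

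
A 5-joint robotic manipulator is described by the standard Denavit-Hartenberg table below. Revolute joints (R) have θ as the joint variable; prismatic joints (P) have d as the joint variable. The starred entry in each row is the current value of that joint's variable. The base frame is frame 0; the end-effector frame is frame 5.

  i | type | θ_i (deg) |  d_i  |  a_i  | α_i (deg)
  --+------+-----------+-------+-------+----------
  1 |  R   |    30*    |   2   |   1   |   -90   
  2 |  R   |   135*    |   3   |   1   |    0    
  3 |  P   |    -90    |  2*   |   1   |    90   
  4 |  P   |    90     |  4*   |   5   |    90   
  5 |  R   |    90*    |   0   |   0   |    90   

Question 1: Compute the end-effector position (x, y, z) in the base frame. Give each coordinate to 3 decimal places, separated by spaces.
-1.684 10.574 3.414

after link 1: o_1 = (0.8660, 0.5000, 2.0000)
after link 2: o_2 = (-1.2463, 2.7445, 1.2929)
after link 3: o_3 = (-1.6340, 4.8301, 0.5858)
after link 4: o_4 = (-1.6845, 10.5745, 3.4142)
after link 5: o_5 = (-1.6845, 10.5745, 3.4142)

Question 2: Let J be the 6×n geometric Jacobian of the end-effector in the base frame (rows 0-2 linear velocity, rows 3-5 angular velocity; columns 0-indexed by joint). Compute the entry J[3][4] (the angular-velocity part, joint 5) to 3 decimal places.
0.612

axis z_4 = (0.6124,0.3536,-0.7071); lever o_n−o_4 = (0.0000,0.0000,0.0000)
cross product → J_v[:, 4] = (0.0000,-0.0000,0.0000)
J_ω[:, 4] = z_4
entry J[3][4] = 0.6124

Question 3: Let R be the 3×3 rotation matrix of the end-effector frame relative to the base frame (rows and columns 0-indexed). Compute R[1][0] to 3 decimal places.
0.354

End-effector x-axis (col 0 of R) = (0.6124,0.3536,0.7071)
R[1][0] = 0.3536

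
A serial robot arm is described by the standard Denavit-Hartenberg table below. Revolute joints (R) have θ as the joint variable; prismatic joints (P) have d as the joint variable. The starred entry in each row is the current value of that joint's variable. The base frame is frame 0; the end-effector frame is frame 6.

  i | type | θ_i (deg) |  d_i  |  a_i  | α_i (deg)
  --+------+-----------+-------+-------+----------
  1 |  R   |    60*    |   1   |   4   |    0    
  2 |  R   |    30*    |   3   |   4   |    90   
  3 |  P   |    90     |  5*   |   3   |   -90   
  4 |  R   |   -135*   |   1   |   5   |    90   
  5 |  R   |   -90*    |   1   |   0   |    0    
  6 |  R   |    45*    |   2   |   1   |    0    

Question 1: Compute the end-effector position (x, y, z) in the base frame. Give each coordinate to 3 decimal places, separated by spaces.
after link 1: o_1 = (2.0000, 3.4641, 1.0000)
after link 2: o_2 = (2.0000, 7.4641, 4.0000)
after link 3: o_3 = (7.0000, 7.4641, 7.0000)
after link 4: o_4 = (10.5355, 6.4641, 3.4645)
after link 5: o_5 = (9.8284, 6.4641, 2.7574)
after link 6: o_6 = (8.9142, 7.1712, 0.8431)

8.914 7.171 0.843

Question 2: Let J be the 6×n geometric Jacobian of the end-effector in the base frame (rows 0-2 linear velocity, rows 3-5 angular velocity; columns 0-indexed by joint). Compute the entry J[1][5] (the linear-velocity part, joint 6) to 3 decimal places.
axis z_5 = (-0.7071,0.0000,-0.7071); lever o_n−o_5 = (-0.9142,0.7071,-1.9142)
cross product → J_v[:, 5] = (0.5000,-0.7071,-0.5000)
J_ω[:, 5] = z_5
entry J[1][5] = -0.7071

-0.707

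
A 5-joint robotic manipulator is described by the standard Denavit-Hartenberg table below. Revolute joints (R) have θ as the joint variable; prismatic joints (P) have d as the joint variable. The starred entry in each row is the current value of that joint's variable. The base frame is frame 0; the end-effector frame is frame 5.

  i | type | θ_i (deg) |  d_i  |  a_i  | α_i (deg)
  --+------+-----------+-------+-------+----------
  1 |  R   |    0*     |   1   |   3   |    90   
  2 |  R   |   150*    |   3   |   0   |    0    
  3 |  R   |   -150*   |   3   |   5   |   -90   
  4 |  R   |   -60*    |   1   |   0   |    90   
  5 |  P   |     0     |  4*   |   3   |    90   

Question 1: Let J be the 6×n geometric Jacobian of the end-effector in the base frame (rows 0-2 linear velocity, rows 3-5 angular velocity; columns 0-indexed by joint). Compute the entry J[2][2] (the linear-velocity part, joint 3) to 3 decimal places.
3.036

axis z_2 = (0.0000,-1.0000,0.0000); lever o_n−o_2 = (3.0359,-7.5981,1.0000)
cross product → J_v[:, 2] = (-1.0000,0.0000,3.0359)
J_ω[:, 2] = z_2
entry J[2][2] = 3.0359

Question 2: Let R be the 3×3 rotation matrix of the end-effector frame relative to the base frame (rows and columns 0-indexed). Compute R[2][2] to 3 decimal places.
-1.000

End-effector z-axis (col 2 of R) = (-0.0000,-0.0000,-1.0000)
R[2][2] = -1.0000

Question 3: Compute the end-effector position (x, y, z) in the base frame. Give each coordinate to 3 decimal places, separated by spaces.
after link 1: o_1 = (3.0000, 0.0000, 1.0000)
after link 2: o_2 = (3.0000, -3.0000, 1.0000)
after link 3: o_3 = (8.0000, -6.0000, 1.0000)
after link 4: o_4 = (8.0000, -6.0000, 2.0000)
after link 5: o_5 = (6.0359, -10.5981, 2.0000)

6.036 -10.598 2.000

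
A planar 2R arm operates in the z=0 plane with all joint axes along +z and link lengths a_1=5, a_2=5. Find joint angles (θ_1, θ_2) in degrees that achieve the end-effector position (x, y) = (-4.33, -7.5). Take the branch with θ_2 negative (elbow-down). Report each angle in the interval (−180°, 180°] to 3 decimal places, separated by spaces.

cos θ_2 = (74.9989−5²−5²)/(2·5·5) = 0.5000; θ_2 = -60.0015° (elbow-down)
β = atan2(-7.5000,-4.3300) = -119.9993°; ψ = atan2(-4.3302,7.4999) = -30.0007°
θ_1 = β − ψ = -89.9985°

-89.999 -60.001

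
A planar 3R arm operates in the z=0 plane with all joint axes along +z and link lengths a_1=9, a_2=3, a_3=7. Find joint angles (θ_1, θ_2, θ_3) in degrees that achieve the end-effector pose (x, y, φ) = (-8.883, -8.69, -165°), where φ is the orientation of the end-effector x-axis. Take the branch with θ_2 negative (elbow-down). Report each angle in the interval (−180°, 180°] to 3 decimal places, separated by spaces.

wrist centre = target − a_3·(cos φ, sin φ) = (-2.1215, -6.8783)
cos θ_2 = (51.8114−9²−3²)/(2·9·3) = -0.7072; θ_2 = -135.0073° (elbow-down)
β = atan2(-6.8783,-2.1215) = -107.1418°; ψ = atan2(-2.1211,6.8784) = -17.1379°
θ_1 = β − ψ = -90.0039°
θ_3 = φ − θ_1 − θ_2 = 60.0112° (wrapped to (-180°,180°])

-90.004 -135.007 60.011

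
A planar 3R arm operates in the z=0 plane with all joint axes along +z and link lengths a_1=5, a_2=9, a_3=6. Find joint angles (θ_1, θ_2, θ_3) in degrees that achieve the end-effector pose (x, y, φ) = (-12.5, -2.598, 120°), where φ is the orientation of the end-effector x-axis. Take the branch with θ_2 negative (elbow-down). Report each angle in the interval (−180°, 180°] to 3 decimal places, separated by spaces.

wrist centre = target − a_3·(cos φ, sin φ) = (-9.5000, -7.7942)
cos θ_2 = (150.9988−5²−9²)/(2·5·9) = 0.5000; θ_2 = -60.0009° (elbow-down)
β = atan2(-7.7942,-9.5000) = -140.6333°; ψ = atan2(-7.7943,9.4999) = -39.3676°
θ_1 = β − ψ = -101.2657°
θ_3 = φ − θ_1 − θ_2 = -78.7334° (wrapped to (-180°,180°])

-101.266 -60.001 -78.733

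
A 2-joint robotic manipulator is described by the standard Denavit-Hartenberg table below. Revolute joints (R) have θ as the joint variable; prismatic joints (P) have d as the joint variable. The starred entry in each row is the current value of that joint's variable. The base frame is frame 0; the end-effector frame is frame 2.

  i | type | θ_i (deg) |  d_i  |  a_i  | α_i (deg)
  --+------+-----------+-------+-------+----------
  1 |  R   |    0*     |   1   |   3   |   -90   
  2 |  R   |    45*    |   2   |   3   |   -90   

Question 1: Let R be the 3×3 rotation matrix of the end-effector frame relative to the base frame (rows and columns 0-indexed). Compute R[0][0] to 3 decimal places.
0.707

End-effector x-axis (col 0 of R) = (0.7071,0.0000,-0.7071)
R[0][0] = 0.7071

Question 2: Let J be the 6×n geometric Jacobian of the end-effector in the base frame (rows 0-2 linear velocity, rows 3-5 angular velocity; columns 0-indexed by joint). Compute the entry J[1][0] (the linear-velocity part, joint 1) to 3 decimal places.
5.121

axis z_0 = ẑ; lever o_n−o_0 = (5.1213,2.0000,-1.1213)
cross product → J_v[:, 0] = (-2.0000,5.1213,0.0000)
J_ω[:, 0] = z_0
entry J[1][0] = 5.1213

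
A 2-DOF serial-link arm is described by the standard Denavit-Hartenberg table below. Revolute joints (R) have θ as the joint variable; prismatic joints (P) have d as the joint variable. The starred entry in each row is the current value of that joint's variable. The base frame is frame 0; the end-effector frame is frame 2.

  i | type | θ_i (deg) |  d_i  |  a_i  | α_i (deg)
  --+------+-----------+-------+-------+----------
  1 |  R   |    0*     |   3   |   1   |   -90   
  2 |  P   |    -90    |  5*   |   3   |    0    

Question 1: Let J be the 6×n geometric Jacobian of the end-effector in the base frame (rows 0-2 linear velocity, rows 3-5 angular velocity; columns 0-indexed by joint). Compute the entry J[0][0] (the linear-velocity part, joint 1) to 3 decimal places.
-5.000

axis z_0 = ẑ; lever o_n−o_0 = (1.0000,5.0000,6.0000)
cross product → J_v[:, 0] = (-5.0000,1.0000,0.0000)
J_ω[:, 0] = z_0
entry J[0][0] = -5.0000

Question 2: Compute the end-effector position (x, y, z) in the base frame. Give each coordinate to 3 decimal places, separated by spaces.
after link 1: o_1 = (1.0000, 0.0000, 3.0000)
after link 2: o_2 = (1.0000, 5.0000, 6.0000)

1.000 5.000 6.000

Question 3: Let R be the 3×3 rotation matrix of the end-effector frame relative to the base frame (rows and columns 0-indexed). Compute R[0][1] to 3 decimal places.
End-effector y-axis (col 1 of R) = (1.0000,0.0000,-0.0000)
R[0][1] = 1.0000

1.000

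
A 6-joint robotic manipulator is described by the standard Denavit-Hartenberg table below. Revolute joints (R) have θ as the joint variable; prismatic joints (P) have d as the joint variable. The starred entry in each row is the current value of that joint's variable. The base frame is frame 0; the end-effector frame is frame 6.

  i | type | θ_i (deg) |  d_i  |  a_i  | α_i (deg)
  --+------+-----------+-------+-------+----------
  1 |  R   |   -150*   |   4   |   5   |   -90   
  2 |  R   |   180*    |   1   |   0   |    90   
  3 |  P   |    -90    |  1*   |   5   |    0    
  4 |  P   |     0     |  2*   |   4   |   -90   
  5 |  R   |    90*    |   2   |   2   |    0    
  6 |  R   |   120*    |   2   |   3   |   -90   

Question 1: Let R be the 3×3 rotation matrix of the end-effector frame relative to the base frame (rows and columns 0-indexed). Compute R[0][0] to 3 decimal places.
0.433

End-effector x-axis (col 0 of R) = (0.4330,-0.7500,-0.5000)
R[0][0] = 0.4330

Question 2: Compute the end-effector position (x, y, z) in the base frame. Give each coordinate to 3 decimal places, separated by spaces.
-3.567 4.178 1.500

after link 1: o_1 = (-4.3301, -2.5000, 4.0000)
after link 2: o_2 = (-3.8301, -3.3660, 4.0000)
after link 3: o_3 = (-6.3301, 0.9641, 3.0000)
after link 4: o_4 = (-8.3301, 4.4282, 1.0000)
after link 5: o_5 = (-6.5981, 5.4282, 3.0000)
after link 6: o_6 = (-3.5670, 4.1782, 1.5000)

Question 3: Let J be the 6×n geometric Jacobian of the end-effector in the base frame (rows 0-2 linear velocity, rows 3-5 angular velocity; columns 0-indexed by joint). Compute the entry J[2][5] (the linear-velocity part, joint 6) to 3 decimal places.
-2.598

axis z_5 = (0.8660,0.5000,-0.0000); lever o_n−o_5 = (3.0311,-1.2500,-1.5000)
cross product → J_v[:, 5] = (-0.7500,1.2990,-2.5981)
J_ω[:, 5] = z_5
entry J[2][5] = -2.5981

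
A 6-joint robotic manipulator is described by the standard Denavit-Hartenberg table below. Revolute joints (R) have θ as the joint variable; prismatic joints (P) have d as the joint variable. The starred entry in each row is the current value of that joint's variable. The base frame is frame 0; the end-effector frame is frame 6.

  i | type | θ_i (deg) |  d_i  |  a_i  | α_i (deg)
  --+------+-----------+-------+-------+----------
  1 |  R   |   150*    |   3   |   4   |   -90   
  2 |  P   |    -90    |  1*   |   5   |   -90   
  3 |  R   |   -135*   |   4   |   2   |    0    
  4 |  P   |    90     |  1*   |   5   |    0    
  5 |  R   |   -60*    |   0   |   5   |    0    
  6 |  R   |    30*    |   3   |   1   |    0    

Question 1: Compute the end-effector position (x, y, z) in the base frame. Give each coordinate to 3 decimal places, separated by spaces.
after link 1: o_1 = (-3.4641, 2.0000, 3.0000)
after link 2: o_2 = (-3.9641, 1.1340, 8.0000)
after link 3: o_3 = (-8.1353, 1.9092, 6.5858)
after link 4: o_4 = (-10.7691, -0.6526, 10.1213)
after link 5: o_5 = (-13.1839, -4.8352, 8.8272)
after link 6: o_6 = (-16.2650, -4.1717, 9.0860)

-16.265 -4.172 9.086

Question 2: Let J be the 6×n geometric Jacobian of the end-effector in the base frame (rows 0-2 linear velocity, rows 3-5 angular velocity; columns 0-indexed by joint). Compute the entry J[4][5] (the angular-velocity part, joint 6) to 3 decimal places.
axis z_5 = (-0.8660,0.5000,-0.0000); lever o_n−o_5 = (-3.0810,0.6635,0.2588)
cross product → J_v[:, 5] = (0.1294,0.2241,0.9659)
J_ω[:, 5] = z_5
entry J[4][5] = 0.5000

0.500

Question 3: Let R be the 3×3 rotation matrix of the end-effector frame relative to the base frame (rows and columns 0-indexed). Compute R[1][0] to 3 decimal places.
End-effector x-axis (col 0 of R) = (-0.4830,-0.8365,0.2588)
R[1][0] = -0.8365

-0.837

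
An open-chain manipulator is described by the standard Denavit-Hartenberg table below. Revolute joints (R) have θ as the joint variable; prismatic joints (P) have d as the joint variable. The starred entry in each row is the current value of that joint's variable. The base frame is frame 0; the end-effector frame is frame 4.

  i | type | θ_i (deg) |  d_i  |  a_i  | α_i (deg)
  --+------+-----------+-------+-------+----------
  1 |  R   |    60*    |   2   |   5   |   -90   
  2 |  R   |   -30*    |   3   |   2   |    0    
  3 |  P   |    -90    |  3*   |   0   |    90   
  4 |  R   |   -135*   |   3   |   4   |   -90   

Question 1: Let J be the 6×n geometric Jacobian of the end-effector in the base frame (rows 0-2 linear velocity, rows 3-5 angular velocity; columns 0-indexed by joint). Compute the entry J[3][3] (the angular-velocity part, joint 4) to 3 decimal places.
-0.433

axis z_3 = (-0.4330,-0.7500,-0.5000); lever o_n−o_3 = (1.8576,-2.4395,-3.9495)
cross product → J_v[:, 3] = (1.7424,-2.6390,2.4495)
J_ω[:, 3] = z_3
entry J[3][3] = -0.4330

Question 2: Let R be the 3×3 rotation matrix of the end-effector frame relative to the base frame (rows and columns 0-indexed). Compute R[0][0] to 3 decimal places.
0.789

End-effector x-axis (col 0 of R) = (0.7891,-0.0474,-0.6124)
R[0][0] = 0.7891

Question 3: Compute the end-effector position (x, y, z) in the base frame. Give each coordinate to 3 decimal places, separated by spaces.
0.027 6.391 -0.949

after link 1: o_1 = (2.5000, 4.3301, 2.0000)
after link 2: o_2 = (0.7679, 7.3301, 3.0000)
after link 3: o_3 = (-1.8301, 8.8301, 3.0000)
after link 4: o_4 = (0.0274, 6.3907, -0.9495)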